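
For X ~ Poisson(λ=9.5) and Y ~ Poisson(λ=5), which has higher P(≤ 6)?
Y has higher probability (P(Y ≤ 6) = 0.7622 > P(X ≤ 6) = 0.1649)

Compute P(≤ 6) for each distribution:

X ~ Poisson(λ=9.5):
P(X ≤ 6) = 0.1649

Y ~ Poisson(λ=5):
P(Y ≤ 6) = 0.7622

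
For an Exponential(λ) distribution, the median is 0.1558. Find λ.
λ = 4.4490

For X ~ Exponential(λ), the CDF is F(x) = 1 - e^(-λx).
The median m satisfies F(m) = 0.5:
1 - e^(-λm) = 0.5
e^(-λm) = 0.5
λm = ln(2)
m = ln(2) / λ

Given m = 0.1558:
λ = ln(2) / 0.1558 = 0.693147 / 0.1558 = 4.4490

Verification: ln(2) / 4.4490 = 0.1558 ✓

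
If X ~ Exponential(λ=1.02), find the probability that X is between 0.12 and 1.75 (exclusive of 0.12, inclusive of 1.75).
0.716997

We have X ~ Exponential(λ=1.02).

To find P(0.12 < X ≤ 1.75), we use:
P(0.12 < X ≤ 1.75) = P(X ≤ 1.75) - P(X ≤ 0.12)
                 = F(1.75) - F(0.12)
                 = 0.832203 - 0.115206
                 = 0.716997

So there's approximately a 71.7% chance that X falls in this range.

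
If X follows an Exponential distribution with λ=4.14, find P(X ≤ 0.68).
0.940107

We have X ~ Exponential(λ=4.14).

The CDF gives us P(X ≤ k).

Using the CDF:
P(X ≤ 0.68) = 0.940107

This means there's approximately a 94.0% chance that X is at most 0.68.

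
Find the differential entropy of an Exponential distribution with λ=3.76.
-0.3244 nats

We have X ~ Exponential(λ=3.76).

The differential entropy measures the uncertainty or information content of the distribution.

For an Exponential distribution with λ=3.76:
h(X) = -0.3244 nats

(In bits, this would be -0.4680 bits.)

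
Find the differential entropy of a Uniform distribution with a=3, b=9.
1.7918 nats

We have X ~ Uniform(a=3, b=9).

The differential entropy measures the uncertainty or information content of the distribution.

For a Uniform distribution with a=3, b=9:
h(X) = 1.7918 nats

(In bits, this would be 2.5850 bits.)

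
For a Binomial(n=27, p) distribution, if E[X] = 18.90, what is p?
p = 0.7

For a Binomial(n, p) distribution:
E[X] = n × p

Given n = 27 and E[X] = 18.90:
18.90 = 27 × p
p = 18.90 / 27 = 0.7

Verification: Binomial(27, 0.7) has E[X] = 18.90 ✓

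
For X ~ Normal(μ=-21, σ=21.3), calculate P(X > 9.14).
0.078531

We have X ~ Normal(μ=-21, σ=21.3).

P(X > 9.14) = 1 - P(X ≤ 9.14)
                = 1 - F(9.14)
                = 1 - 0.921469
                = 0.078531

So there's approximately a 7.9% chance that X exceeds 9.14.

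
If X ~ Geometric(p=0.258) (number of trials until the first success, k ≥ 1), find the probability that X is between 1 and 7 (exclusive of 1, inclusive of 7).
0.618170

We have X ~ Geometric(p=0.258) (number of trials until the first success, k ≥ 1).

To find P(1 < X ≤ 7), we use:
P(1 < X ≤ 7) = P(X ≤ 7) - P(X ≤ 1)
                 = F(7) - F(1)
                 = 0.876170 - 0.258000
                 = 0.618170

So there's approximately a 61.8% chance that X falls in this range.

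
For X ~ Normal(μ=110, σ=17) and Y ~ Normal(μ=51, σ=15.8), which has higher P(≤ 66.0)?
Y has higher probability (P(Y ≤ 66.0) = 0.8288 > P(X ≤ 66.0) = 0.0048)

Compute P(≤ 66.0) for each distribution:

X ~ Normal(μ=110, σ=17):
P(X ≤ 66.0) = 0.0048

Y ~ Normal(μ=51, σ=15.8):
P(Y ≤ 66.0) = 0.8288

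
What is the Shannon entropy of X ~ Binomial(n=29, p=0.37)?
2.3734 nats

We have X ~ Binomial(n=29, p=0.37).

The Shannon entropy measures the uncertainty or information content of the distribution.

For a Binomial distribution with n=29, p=0.37:
H(X) = 2.3734 nats

(In bits, this would be 3.4241 bits.)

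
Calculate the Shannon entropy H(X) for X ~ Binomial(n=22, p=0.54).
2.2678 nats

We have X ~ Binomial(n=22, p=0.54).

The Shannon entropy measures the uncertainty or information content of the distribution.

For a Binomial distribution with n=22, p=0.54:
H(X) = 2.2678 nats

(In bits, this would be 3.2717 bits.)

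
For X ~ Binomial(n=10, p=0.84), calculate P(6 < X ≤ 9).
0.763741

We have X ~ Binomial(n=10, p=0.84).

To find P(6 < X ≤ 9), we use:
P(6 < X ≤ 9) = P(X ≤ 9) - P(X ≤ 6)
                 = F(9) - F(6)
                 = 0.825099 - 0.061358
                 = 0.763741

So there's approximately a 76.4% chance that X falls in this range.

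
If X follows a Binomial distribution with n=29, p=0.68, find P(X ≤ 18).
0.307457

We have X ~ Binomial(n=29, p=0.68).

The CDF gives us P(X ≤ k).

Using the CDF:
P(X ≤ 18) = 0.307457

This means there's approximately a 30.7% chance that X is at most 18.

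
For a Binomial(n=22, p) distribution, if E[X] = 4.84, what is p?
p = 0.22

For a Binomial(n, p) distribution:
E[X] = n × p

Given n = 22 and E[X] = 4.84:
4.84 = 22 × p
p = 4.84 / 22 = 0.22

Verification: Binomial(22, 0.22) has E[X] = 4.84 ✓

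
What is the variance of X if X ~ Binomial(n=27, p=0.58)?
6.5772

We have X ~ Binomial(n=27, p=0.58).

For a Binomial distribution with n=27, p=0.58:
Var(X) = 6.5772

The variance measures the spread of the distribution around the mean.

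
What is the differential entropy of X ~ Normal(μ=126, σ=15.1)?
4.1336 nats

We have X ~ Normal(μ=126, σ=15.1).

The differential entropy measures the uncertainty or information content of the distribution.

For a Normal distribution with μ=126, σ=15.1:
h(X) = 4.1336 nats

(In bits, this would be 5.9636 bits.)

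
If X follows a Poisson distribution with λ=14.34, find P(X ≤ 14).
0.534449

We have X ~ Poisson(λ=14.34).

The CDF gives us P(X ≤ k).

Using the CDF:
P(X ≤ 14) = 0.534449

This means there's approximately a 53.4% chance that X is at most 14.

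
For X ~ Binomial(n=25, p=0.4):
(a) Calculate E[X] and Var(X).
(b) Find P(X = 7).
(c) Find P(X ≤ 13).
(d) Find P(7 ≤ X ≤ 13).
(a) E[X] = 10.0000, Var(X) = 6.0000
(b) P(X = 7) = 0.079986
(c) P(X ≤ 13) = 0.922199
(d) P(7 ≤ X ≤ 13) = 0.848634

We have X ~ Binomial(n=25, p=0.4).

(a) Moments:
E[X] = 10.0000
Var(X) = 6.0000
σ = √Var(X) = 2.4495

(b) Point probability using PMF:
P(X = 7) = 0.079986

(c) Cumulative probability using CDF:
P(X ≤ 13) = F(13) = 0.922199

(d) Range probability:
P(7 ≤ X ≤ 13) = P(X ≤ 13) - P(X ≤ 6)
                   = F(13) - F(6)
                   = 0.922199 - 0.073565
                   = 0.848634

This means approximately 84.9% of outcomes fall in the interval [7, 13].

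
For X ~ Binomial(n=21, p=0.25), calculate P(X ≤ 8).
0.943853

We have X ~ Binomial(n=21, p=0.25).

The CDF gives us P(X ≤ k).

Using the CDF:
P(X ≤ 8) = 0.943853

This means there's approximately a 94.4% chance that X is at most 8.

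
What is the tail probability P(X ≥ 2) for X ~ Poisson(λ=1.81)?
0.540132

We have X ~ Poisson(λ=1.81).

For discrete distributions, P(X ≥ 2) = 1 - P(X ≤ 1).

P(X ≤ 1) = 0.459868
P(X ≥ 2) = 1 - 0.459868 = 0.540132

So there's approximately a 54.0% chance that X is at least 2.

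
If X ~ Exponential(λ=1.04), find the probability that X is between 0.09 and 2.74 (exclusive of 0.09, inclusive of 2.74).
0.852779

We have X ~ Exponential(λ=1.04).

To find P(0.09 < X ≤ 2.74), we use:
P(0.09 < X ≤ 2.74) = P(X ≤ 2.74) - P(X ≤ 0.09)
                 = F(2.74) - F(0.09)
                 = 0.942133 - 0.089353
                 = 0.852779

So there's approximately a 85.3% chance that X falls in this range.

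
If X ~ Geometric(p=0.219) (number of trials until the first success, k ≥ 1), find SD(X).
4.0354

We have X ~ Geometric(p=0.219) (number of trials until the first success, k ≥ 1).

For a Geometric distribution with p=0.219 (number of trials until the first success, k ≥ 1):
σ = √Var(X) = 4.0354

The standard deviation is the square root of the variance.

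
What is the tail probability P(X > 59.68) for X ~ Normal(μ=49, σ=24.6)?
0.332091

We have X ~ Normal(μ=49, σ=24.6).

P(X > 59.68) = 1 - P(X ≤ 59.68)
                = 1 - F(59.68)
                = 1 - 0.667909
                = 0.332091

So there's approximately a 33.2% chance that X exceeds 59.68.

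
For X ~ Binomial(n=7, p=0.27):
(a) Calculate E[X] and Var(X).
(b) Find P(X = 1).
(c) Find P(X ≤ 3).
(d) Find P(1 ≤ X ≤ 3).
(a) E[X] = 1.8900, Var(X) = 1.3797
(b) P(X = 1) = 0.286022
(c) P(X ≤ 3) = 0.909499
(d) P(1 ≤ X ≤ 3) = 0.799025

We have X ~ Binomial(n=7, p=0.27).

(a) Moments:
E[X] = 1.8900
Var(X) = 1.3797
σ = √Var(X) = 1.1746

(b) Point probability using PMF:
P(X = 1) = 0.286022

(c) Cumulative probability using CDF:
P(X ≤ 3) = F(3) = 0.909499

(d) Range probability:
P(1 ≤ X ≤ 3) = P(X ≤ 3) - P(X ≤ 0)
                   = F(3) - F(0)
                   = 0.909499 - 0.110474
                   = 0.799025

This means approximately 79.9% of outcomes fall in the interval [1, 3].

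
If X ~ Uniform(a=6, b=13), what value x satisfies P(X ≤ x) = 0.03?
6.2100

We have X ~ Uniform(a=6, b=13).

We want to find x such that P(X ≤ x) = 0.03.

This is the 3rd percentile, which means 3% of values fall below this point.

Using the inverse CDF (quantile function):
x = F⁻¹(0.03) = 6.2100

Verification: P(X ≤ 6.2100) = 0.03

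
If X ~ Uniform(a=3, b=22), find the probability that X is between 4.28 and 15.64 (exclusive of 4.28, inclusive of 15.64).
0.597895

We have X ~ Uniform(a=3, b=22).

To find P(4.28 < X ≤ 15.64), we use:
P(4.28 < X ≤ 15.64) = P(X ≤ 15.64) - P(X ≤ 4.28)
                 = F(15.64) - F(4.28)
                 = 0.665263 - 0.067368
                 = 0.597895

So there's approximately a 59.8% chance that X falls in this range.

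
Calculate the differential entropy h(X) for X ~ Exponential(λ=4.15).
-0.4231 nats

We have X ~ Exponential(λ=4.15).

The differential entropy measures the uncertainty or information content of the distribution.

For an Exponential distribution with λ=4.15:
h(X) = -0.4231 nats

(In bits, this would be -0.6104 bits.)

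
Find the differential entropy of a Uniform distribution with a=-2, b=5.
1.9459 nats

We have X ~ Uniform(a=-2, b=5).

The differential entropy measures the uncertainty or information content of the distribution.

For a Uniform distribution with a=-2, b=5:
h(X) = 1.9459 nats

(In bits, this would be 2.8074 bits.)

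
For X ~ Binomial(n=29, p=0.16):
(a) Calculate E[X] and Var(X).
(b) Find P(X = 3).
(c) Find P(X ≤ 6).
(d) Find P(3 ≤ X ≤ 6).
(a) E[X] = 4.6400, Var(X) = 3.8976
(b) P(X = 3) = 0.160838
(c) P(X ≤ 6) = 0.829494
(d) P(3 ≤ X ≤ 6) = 0.694118

We have X ~ Binomial(n=29, p=0.16).

(a) Moments:
E[X] = 4.6400
Var(X) = 3.8976
σ = √Var(X) = 1.9742

(b) Point probability using PMF:
P(X = 3) = 0.160838

(c) Cumulative probability using CDF:
P(X ≤ 6) = F(6) = 0.829494

(d) Range probability:
P(3 ≤ X ≤ 6) = P(X ≤ 6) - P(X ≤ 2)
                   = F(6) - F(2)
                   = 0.829494 - 0.135375
                   = 0.694118

This means approximately 69.4% of outcomes fall in the interval [3, 6].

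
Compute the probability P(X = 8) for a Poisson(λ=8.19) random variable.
0.139277

We have X ~ Poisson(λ=8.19).

For a Poisson distribution, the PMF gives us the probability of each outcome.

Using the PMF formula:
P(X = 8) = 0.139277

Rounded to 4 decimal places: 0.1393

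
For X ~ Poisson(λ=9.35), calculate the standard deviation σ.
3.0578

We have X ~ Poisson(λ=9.35).

For a Poisson distribution with λ=9.35:
σ = √Var(X) = 3.0578

The standard deviation is the square root of the variance.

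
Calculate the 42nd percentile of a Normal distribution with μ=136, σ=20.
131.9621

We have X ~ Normal(μ=136, σ=20).

We want to find x such that P(X ≤ x) = 0.42.

This is the 42nd percentile, which means 42% of values fall below this point.

Using the inverse CDF (quantile function):
x = F⁻¹(0.42) = 131.9621

Verification: P(X ≤ 131.9621) = 0.42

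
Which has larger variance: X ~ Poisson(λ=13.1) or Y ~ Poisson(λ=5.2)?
X has larger variance (13.1000 > 5.2000)

Compute the variance for each distribution:

X ~ Poisson(λ=13.1):
Var(X) = 13.1000

Y ~ Poisson(λ=5.2):
Var(Y) = 5.2000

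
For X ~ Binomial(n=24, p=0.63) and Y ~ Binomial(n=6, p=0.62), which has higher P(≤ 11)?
Y has higher probability (P(Y ≤ 11) = 1.0000 > P(X ≤ 11) = 0.0650)

Compute P(≤ 11) for each distribution:

X ~ Binomial(n=24, p=0.63):
P(X ≤ 11) = 0.0650

Y ~ Binomial(n=6, p=0.62):
P(Y ≤ 11) = 1.0000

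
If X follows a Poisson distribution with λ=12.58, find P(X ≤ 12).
0.509933

We have X ~ Poisson(λ=12.58).

The CDF gives us P(X ≤ k).

Using the CDF:
P(X ≤ 12) = 0.509933

This means there's approximately a 51.0% chance that X is at most 12.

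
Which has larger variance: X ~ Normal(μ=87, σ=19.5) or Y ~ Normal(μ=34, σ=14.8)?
X has larger variance (380.2500 > 219.0400)

Compute the variance for each distribution:

X ~ Normal(μ=87, σ=19.5):
Var(X) = 380.2500

Y ~ Normal(μ=34, σ=14.8):
Var(Y) = 219.0400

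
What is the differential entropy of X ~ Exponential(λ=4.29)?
-0.4563 nats

We have X ~ Exponential(λ=4.29).

The differential entropy measures the uncertainty or information content of the distribution.

For an Exponential distribution with λ=4.29:
h(X) = -0.4563 nats

(In bits, this would be -0.6583 bits.)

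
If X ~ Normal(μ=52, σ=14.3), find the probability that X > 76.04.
0.046370

We have X ~ Normal(μ=52, σ=14.3).

P(X > 76.04) = 1 - P(X ≤ 76.04)
                = 1 - F(76.04)
                = 1 - 0.953630
                = 0.046370

So there's approximately a 4.6% chance that X exceeds 76.04.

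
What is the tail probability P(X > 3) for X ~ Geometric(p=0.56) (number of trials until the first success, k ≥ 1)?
0.085184

We have X ~ Geometric(p=0.56) (number of trials until the first success, k ≥ 1).

P(X > 3) = 1 - P(X ≤ 3)
                = 1 - F(3)
                = 1 - 0.914816
                = 0.085184

So there's approximately a 8.5% chance that X exceeds 3.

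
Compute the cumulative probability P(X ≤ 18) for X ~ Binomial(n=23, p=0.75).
0.716788

We have X ~ Binomial(n=23, p=0.75).

The CDF gives us P(X ≤ k).

Using the CDF:
P(X ≤ 18) = 0.716788

This means there's approximately a 71.7% chance that X is at most 18.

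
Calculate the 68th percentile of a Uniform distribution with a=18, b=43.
35.0000

We have X ~ Uniform(a=18, b=43).

We want to find x such that P(X ≤ x) = 0.68.

This is the 68th percentile, which means 68% of values fall below this point.

Using the inverse CDF (quantile function):
x = F⁻¹(0.68) = 35.0000

Verification: P(X ≤ 35.0000) = 0.68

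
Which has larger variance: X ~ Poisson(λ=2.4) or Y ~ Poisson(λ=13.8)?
Y has larger variance (13.8000 > 2.4000)

Compute the variance for each distribution:

X ~ Poisson(λ=2.4):
Var(X) = 2.4000

Y ~ Poisson(λ=13.8):
Var(Y) = 13.8000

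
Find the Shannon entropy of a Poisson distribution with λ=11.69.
2.6408 nats

We have X ~ Poisson(λ=11.69).

The Shannon entropy measures the uncertainty or information content of the distribution.

For a Poisson distribution with λ=11.69:
H(X) = 2.6408 nats

(In bits, this would be 3.8099 bits.)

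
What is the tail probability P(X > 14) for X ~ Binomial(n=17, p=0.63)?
0.022461

We have X ~ Binomial(n=17, p=0.63).

P(X > 14) = 1 - P(X ≤ 14)
                = 1 - F(14)
                = 1 - 0.977539
                = 0.022461

So there's approximately a 2.2% chance that X exceeds 14.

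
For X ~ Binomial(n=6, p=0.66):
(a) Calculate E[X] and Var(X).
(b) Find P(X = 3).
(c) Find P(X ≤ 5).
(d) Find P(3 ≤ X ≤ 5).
(a) E[X] = 3.9600, Var(X) = 1.3464
(b) P(X = 3) = 0.225995
(c) P(X ≤ 5) = 0.917346
(d) P(3 ≤ X ≤ 5) = 0.810493

We have X ~ Binomial(n=6, p=0.66).

(a) Moments:
E[X] = 3.9600
Var(X) = 1.3464
σ = √Var(X) = 1.1603

(b) Point probability using PMF:
P(X = 3) = 0.225995

(c) Cumulative probability using CDF:
P(X ≤ 5) = F(5) = 0.917346

(d) Range probability:
P(3 ≤ X ≤ 5) = P(X ≤ 5) - P(X ≤ 2)
                   = F(5) - F(2)
                   = 0.917346 - 0.106853
                   = 0.810493

This means approximately 81.0% of outcomes fall in the interval [3, 5].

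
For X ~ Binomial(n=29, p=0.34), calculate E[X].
9.8600

We have X ~ Binomial(n=29, p=0.34).

For a Binomial distribution with n=29, p=0.34:
E[X] = 9.8600

This is the expected (average) value of X.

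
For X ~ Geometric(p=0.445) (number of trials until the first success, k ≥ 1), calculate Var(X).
2.8027

We have X ~ Geometric(p=0.445) (number of trials until the first success, k ≥ 1).

For a Geometric distribution with p=0.445 (number of trials until the first success, k ≥ 1):
Var(X) = 2.8027

The variance measures the spread of the distribution around the mean.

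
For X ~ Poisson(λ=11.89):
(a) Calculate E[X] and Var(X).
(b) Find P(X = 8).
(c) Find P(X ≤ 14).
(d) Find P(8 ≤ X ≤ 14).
(a) E[X] = 11.8900, Var(X) = 11.8900
(b) P(X = 8) = 0.067947
(c) P(X ≤ 14) = 0.781886
(d) P(8 ≤ X ≤ 14) = 0.687465

We have X ~ Poisson(λ=11.89).

(a) Moments:
E[X] = 11.8900
Var(X) = 11.8900
σ = √Var(X) = 3.4482

(b) Point probability using PMF:
P(X = 8) = 0.067947

(c) Cumulative probability using CDF:
P(X ≤ 14) = F(14) = 0.781886

(d) Range probability:
P(8 ≤ X ≤ 14) = P(X ≤ 14) - P(X ≤ 7)
                   = F(14) - F(7)
                   = 0.781886 - 0.094421
                   = 0.687465

This means approximately 68.7% of outcomes fall in the interval [8, 14].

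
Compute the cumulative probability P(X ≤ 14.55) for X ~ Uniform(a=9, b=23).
0.396429

We have X ~ Uniform(a=9, b=23).

The CDF gives us P(X ≤ k).

Using the CDF:
P(X ≤ 14.55) = 0.396429

This means there's approximately a 39.6% chance that X is at most 14.55.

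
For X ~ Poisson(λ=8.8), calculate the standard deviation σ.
2.9665

We have X ~ Poisson(λ=8.8).

For a Poisson distribution with λ=8.8:
σ = √Var(X) = 2.9665

The standard deviation is the square root of the variance.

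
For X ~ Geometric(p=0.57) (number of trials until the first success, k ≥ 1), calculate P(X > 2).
0.184900

We have X ~ Geometric(p=0.57) (number of trials until the first success, k ≥ 1).

P(X > 2) = 1 - P(X ≤ 2)
                = 1 - F(2)
                = 1 - 0.815100
                = 0.184900

So there's approximately a 18.5% chance that X exceeds 2.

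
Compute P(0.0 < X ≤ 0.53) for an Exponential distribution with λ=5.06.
0.931560

We have X ~ Exponential(λ=5.06).

To find P(0.0 < X ≤ 0.53), we use:
P(0.0 < X ≤ 0.53) = P(X ≤ 0.53) - P(X ≤ 0.0)
                 = F(0.53) - F(0.0)
                 = 0.931560 - 0.000000
                 = 0.931560

So there's approximately a 93.2% chance that X falls in this range.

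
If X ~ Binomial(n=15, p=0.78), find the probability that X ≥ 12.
0.572625

We have X ~ Binomial(n=15, p=0.78).

For discrete distributions, P(X ≥ 12) = 1 - P(X ≤ 11).

P(X ≤ 11) = 0.427375
P(X ≥ 12) = 1 - 0.427375 = 0.572625

So there's approximately a 57.3% chance that X is at least 12.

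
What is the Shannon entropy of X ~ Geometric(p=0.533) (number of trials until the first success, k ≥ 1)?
1.2964 nats

We have X ~ Geometric(p=0.533) (number of trials until the first success, k ≥ 1).

The Shannon entropy measures the uncertainty or information content of the distribution.

For a Geometric distribution with p=0.533 (number of trials until the first success, k ≥ 1):
H(X) = 1.2964 nats

(In bits, this would be 1.8703 bits.)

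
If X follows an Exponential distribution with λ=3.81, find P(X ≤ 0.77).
0.946800

We have X ~ Exponential(λ=3.81).

The CDF gives us P(X ≤ k).

Using the CDF:
P(X ≤ 0.77) = 0.946800

This means there's approximately a 94.7% chance that X is at most 0.77.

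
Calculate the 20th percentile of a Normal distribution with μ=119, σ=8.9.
111.5096

We have X ~ Normal(μ=119, σ=8.9).

We want to find x such that P(X ≤ x) = 0.2.

This is the 20th percentile, which means 20% of values fall below this point.

Using the inverse CDF (quantile function):
x = F⁻¹(0.2) = 111.5096

Verification: P(X ≤ 111.5096) = 0.2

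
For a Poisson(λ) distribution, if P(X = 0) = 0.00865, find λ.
λ = 4.7502

For a Poisson(λ) distribution, the PMF at 0 is:
P(X = 0) = λ^0 e^(-λ) / 0! = e^(-λ)

Given P(X = 0) = 0.00865:
e^(-λ) = 0.00865
-λ = ln(0.00865)
λ = -ln(0.00865) = 4.7502

Verification: e^(-4.7502) = 0.00865 ✓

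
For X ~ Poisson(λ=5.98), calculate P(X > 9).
0.082554

We have X ~ Poisson(λ=5.98).

P(X > 9) = 1 - P(X ≤ 9)
                = 1 - F(9)
                = 1 - 0.917446
                = 0.082554

So there's approximately a 8.3% chance that X exceeds 9.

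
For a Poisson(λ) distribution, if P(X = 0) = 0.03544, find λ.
λ = 3.3399

For a Poisson(λ) distribution, the PMF at 0 is:
P(X = 0) = λ^0 e^(-λ) / 0! = e^(-λ)

Given P(X = 0) = 0.03544:
e^(-λ) = 0.03544
-λ = ln(0.03544)
λ = -ln(0.03544) = 3.3399

Verification: e^(-3.3399) = 0.03544 ✓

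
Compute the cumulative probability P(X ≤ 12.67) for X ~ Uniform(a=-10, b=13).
0.985652

We have X ~ Uniform(a=-10, b=13).

The CDF gives us P(X ≤ k).

Using the CDF:
P(X ≤ 12.67) = 0.985652

This means there's approximately a 98.6% chance that X is at most 12.67.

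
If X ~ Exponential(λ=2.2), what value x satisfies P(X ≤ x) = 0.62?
0.4398

We have X ~ Exponential(λ=2.2).

We want to find x such that P(X ≤ x) = 0.62.

This is the 62nd percentile, which means 62% of values fall below this point.

Using the inverse CDF (quantile function):
x = F⁻¹(0.62) = 0.4398

Verification: P(X ≤ 0.4398) = 0.62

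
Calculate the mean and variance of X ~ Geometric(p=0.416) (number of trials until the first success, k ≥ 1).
E[X] = 2.4038, Var(X) = 3.3746

We have X ~ Geometric(p=0.416) (number of trials until the first success, k ≥ 1).

For a Geometric distribution with p=0.416 (number of trials until the first success, k ≥ 1):

Expected value:
E[X] = 2.4038

Variance:
Var(X) = 3.3746

Standard deviation:
σ = √Var(X) = 1.8370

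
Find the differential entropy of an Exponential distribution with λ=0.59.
1.5276 nats

We have X ~ Exponential(λ=0.59).

The differential entropy measures the uncertainty or information content of the distribution.

For an Exponential distribution with λ=0.59:
h(X) = 1.5276 nats

(In bits, this would be 2.2039 bits.)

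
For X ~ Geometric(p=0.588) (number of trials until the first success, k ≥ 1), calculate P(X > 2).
0.169744

We have X ~ Geometric(p=0.588) (number of trials until the first success, k ≥ 1).

P(X > 2) = 1 - P(X ≤ 2)
                = 1 - F(2)
                = 1 - 0.830256
                = 0.169744

So there's approximately a 17.0% chance that X exceeds 2.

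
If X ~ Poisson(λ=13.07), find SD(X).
3.6152

We have X ~ Poisson(λ=13.07).

For a Poisson distribution with λ=13.07:
σ = √Var(X) = 3.6152

The standard deviation is the square root of the variance.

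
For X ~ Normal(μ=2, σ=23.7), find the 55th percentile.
4.9782

We have X ~ Normal(μ=2, σ=23.7).

We want to find x such that P(X ≤ x) = 0.55.

This is the 55th percentile, which means 55% of values fall below this point.

Using the inverse CDF (quantile function):
x = F⁻¹(0.55) = 4.9782

Verification: P(X ≤ 4.9782) = 0.55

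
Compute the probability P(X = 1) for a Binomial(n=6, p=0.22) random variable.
0.381107

We have X ~ Binomial(n=6, p=0.22).

For a Binomial distribution, the PMF gives us the probability of each outcome.

Using the PMF formula:
P(X = 1) = 0.381107

Rounded to 4 decimal places: 0.3811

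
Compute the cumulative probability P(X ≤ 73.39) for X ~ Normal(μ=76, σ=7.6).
0.365641

We have X ~ Normal(μ=76, σ=7.6).

The CDF gives us P(X ≤ k).

Using the CDF:
P(X ≤ 73.39) = 0.365641

This means there's approximately a 36.6% chance that X is at most 73.39.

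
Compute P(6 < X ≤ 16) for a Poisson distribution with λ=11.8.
0.858025

We have X ~ Poisson(λ=11.8).

To find P(6 < X ≤ 16), we use:
P(6 < X ≤ 16) = P(X ≤ 16) - P(X ≤ 6)
                 = F(16) - F(6)
                 = 0.909206 - 0.051181
                 = 0.858025

So there's approximately a 85.8% chance that X falls in this range.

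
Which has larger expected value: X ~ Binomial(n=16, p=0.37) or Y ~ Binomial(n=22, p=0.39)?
Y has larger mean (8.5800 > 5.9200)

Compute the expected value for each distribution:

X ~ Binomial(n=16, p=0.37):
E[X] = 5.9200

Y ~ Binomial(n=22, p=0.39):
E[Y] = 8.5800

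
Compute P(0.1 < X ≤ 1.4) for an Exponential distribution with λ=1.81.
0.755094

We have X ~ Exponential(λ=1.81).

To find P(0.1 < X ≤ 1.4), we use:
P(0.1 < X ≤ 1.4) = P(X ≤ 1.4) - P(X ≤ 0.1)
                 = F(1.4) - F(0.1)
                 = 0.920659 - 0.165565
                 = 0.755094

So there's approximately a 75.5% chance that X falls in this range.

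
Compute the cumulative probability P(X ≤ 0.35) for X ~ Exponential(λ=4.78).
0.812317

We have X ~ Exponential(λ=4.78).

The CDF gives us P(X ≤ k).

Using the CDF:
P(X ≤ 0.35) = 0.812317

This means there's approximately a 81.2% chance that X is at most 0.35.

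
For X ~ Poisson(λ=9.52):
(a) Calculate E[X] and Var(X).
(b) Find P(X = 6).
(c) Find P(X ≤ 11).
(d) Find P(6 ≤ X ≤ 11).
(a) E[X] = 9.5200, Var(X) = 9.5200
(b) P(X = 6) = 0.075859
(c) P(X ≤ 11) = 0.749853
(d) P(6 ≤ X ≤ 11) = 0.662285

We have X ~ Poisson(λ=9.52).

(a) Moments:
E[X] = 9.5200
Var(X) = 9.5200
σ = √Var(X) = 3.0854

(b) Point probability using PMF:
P(X = 6) = 0.075859

(c) Cumulative probability using CDF:
P(X ≤ 11) = F(11) = 0.749853

(d) Range probability:
P(6 ≤ X ≤ 11) = P(X ≤ 11) - P(X ≤ 5)
                   = F(11) - F(5)
                   = 0.749853 - 0.087568
                   = 0.662285

This means approximately 66.2% of outcomes fall in the interval [6, 11].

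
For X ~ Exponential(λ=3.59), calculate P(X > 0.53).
0.149165

We have X ~ Exponential(λ=3.59).

P(X > 0.53) = 1 - P(X ≤ 0.53)
                = 1 - F(0.53)
                = 1 - 0.850835
                = 0.149165

So there's approximately a 14.9% chance that X exceeds 0.53.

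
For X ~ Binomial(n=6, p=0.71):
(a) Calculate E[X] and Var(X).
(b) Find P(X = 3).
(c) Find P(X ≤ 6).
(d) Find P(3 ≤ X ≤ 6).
(a) E[X] = 4.2600, Var(X) = 1.2354
(b) P(X = 3) = 0.174582
(c) P(X ≤ 6) = 1.000000
(d) P(3 ≤ X ≤ 6) = 0.937186

We have X ~ Binomial(n=6, p=0.71).

(a) Moments:
E[X] = 4.2600
Var(X) = 1.2354
σ = √Var(X) = 1.1115

(b) Point probability using PMF:
P(X = 3) = 0.174582

(c) Cumulative probability using CDF:
P(X ≤ 6) = F(6) = 1.000000

(d) Range probability:
P(3 ≤ X ≤ 6) = P(X ≤ 6) - P(X ≤ 2)
                   = F(6) - F(2)
                   = 1.000000 - 0.062814
                   = 0.937186

This means approximately 93.7% of outcomes fall in the interval [3, 6].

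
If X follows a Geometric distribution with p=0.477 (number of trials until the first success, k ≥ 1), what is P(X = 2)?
0.249471

We have X ~ Geometric(p=0.477) (number of trials until the first success, k ≥ 1).

For a Geometric distribution, the PMF gives us the probability of each outcome.

Using the PMF formula:
P(X = 2) = 0.249471

Rounded to 4 decimal places: 0.2495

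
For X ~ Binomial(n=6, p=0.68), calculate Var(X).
1.3056

We have X ~ Binomial(n=6, p=0.68).

For a Binomial distribution with n=6, p=0.68:
Var(X) = 1.3056

The variance measures the spread of the distribution around the mean.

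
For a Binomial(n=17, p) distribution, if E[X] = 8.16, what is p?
p = 0.48

For a Binomial(n, p) distribution:
E[X] = n × p

Given n = 17 and E[X] = 8.16:
8.16 = 17 × p
p = 8.16 / 17 = 0.48

Verification: Binomial(17, 0.48) has E[X] = 8.16 ✓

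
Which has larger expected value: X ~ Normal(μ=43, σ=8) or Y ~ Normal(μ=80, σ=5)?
Y has larger mean (80.0000 > 43.0000)

Compute the expected value for each distribution:

X ~ Normal(μ=43, σ=8):
E[X] = 43.0000

Y ~ Normal(μ=80, σ=5):
E[Y] = 80.0000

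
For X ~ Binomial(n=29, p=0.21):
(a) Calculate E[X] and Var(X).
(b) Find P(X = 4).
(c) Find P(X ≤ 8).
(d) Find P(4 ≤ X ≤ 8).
(a) E[X] = 6.0900, Var(X) = 4.8111
(b) P(X = 4) = 0.127420
(c) P(X ≤ 8) = 0.863028
(d) P(4 ≤ X ≤ 8) = 0.749102

We have X ~ Binomial(n=29, p=0.21).

(a) Moments:
E[X] = 6.0900
Var(X) = 4.8111
σ = √Var(X) = 2.1934

(b) Point probability using PMF:
P(X = 4) = 0.127420

(c) Cumulative probability using CDF:
P(X ≤ 8) = F(8) = 0.863028

(d) Range probability:
P(4 ≤ X ≤ 8) = P(X ≤ 8) - P(X ≤ 3)
                   = F(8) - F(3)
                   = 0.863028 - 0.113926
                   = 0.749102

This means approximately 74.9% of outcomes fall in the interval [4, 8].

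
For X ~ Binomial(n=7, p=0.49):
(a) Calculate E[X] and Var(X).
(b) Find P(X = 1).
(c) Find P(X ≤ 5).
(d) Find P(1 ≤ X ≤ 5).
(a) E[X] = 3.4300, Var(X) = 1.7493
(b) P(X = 1) = 0.060355
(c) P(X ≤ 5) = 0.943804
(d) P(1 ≤ X ≤ 5) = 0.934830

We have X ~ Binomial(n=7, p=0.49).

(a) Moments:
E[X] = 3.4300
Var(X) = 1.7493
σ = √Var(X) = 1.3226

(b) Point probability using PMF:
P(X = 1) = 0.060355

(c) Cumulative probability using CDF:
P(X ≤ 5) = F(5) = 0.943804

(d) Range probability:
P(1 ≤ X ≤ 5) = P(X ≤ 5) - P(X ≤ 0)
                   = F(5) - F(0)
                   = 0.943804 - 0.008974
                   = 0.934830

This means approximately 93.5% of outcomes fall in the interval [1, 5].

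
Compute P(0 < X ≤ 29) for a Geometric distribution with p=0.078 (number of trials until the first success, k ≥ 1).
0.905115

We have X ~ Geometric(p=0.078) (number of trials until the first success, k ≥ 1).

To find P(0 < X ≤ 29), we use:
P(0 < X ≤ 29) = P(X ≤ 29) - P(X ≤ 0)
                 = F(29) - F(0)
                 = 0.905115 - 0.000000
                 = 0.905115

So there's approximately a 90.5% chance that X falls in this range.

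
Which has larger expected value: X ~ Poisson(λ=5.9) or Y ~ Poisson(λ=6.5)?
Y has larger mean (6.5000 > 5.9000)

Compute the expected value for each distribution:

X ~ Poisson(λ=5.9):
E[X] = 5.9000

Y ~ Poisson(λ=6.5):
E[Y] = 6.5000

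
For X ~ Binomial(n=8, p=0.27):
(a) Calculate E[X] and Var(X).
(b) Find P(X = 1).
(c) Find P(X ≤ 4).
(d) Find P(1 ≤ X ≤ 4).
(a) E[X] = 2.1600, Var(X) = 1.5768
(b) P(X = 1) = 0.238624
(c) P(X ≤ 4) = 0.962321
(d) P(1 ≤ X ≤ 4) = 0.881675

We have X ~ Binomial(n=8, p=0.27).

(a) Moments:
E[X] = 2.1600
Var(X) = 1.5768
σ = √Var(X) = 1.2557

(b) Point probability using PMF:
P(X = 1) = 0.238624

(c) Cumulative probability using CDF:
P(X ≤ 4) = F(4) = 0.962321

(d) Range probability:
P(1 ≤ X ≤ 4) = P(X ≤ 4) - P(X ≤ 0)
                   = F(4) - F(0)
                   = 0.962321 - 0.080646
                   = 0.881675

This means approximately 88.2% of outcomes fall in the interval [1, 4].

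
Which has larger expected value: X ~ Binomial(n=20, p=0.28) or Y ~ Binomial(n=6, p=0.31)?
X has larger mean (5.6000 > 1.8600)

Compute the expected value for each distribution:

X ~ Binomial(n=20, p=0.28):
E[X] = 5.6000

Y ~ Binomial(n=6, p=0.31):
E[Y] = 1.8600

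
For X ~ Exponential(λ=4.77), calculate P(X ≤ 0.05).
0.212191

We have X ~ Exponential(λ=4.77).

The CDF gives us P(X ≤ k).

Using the CDF:
P(X ≤ 0.05) = 0.212191

This means there's approximately a 21.2% chance that X is at most 0.05.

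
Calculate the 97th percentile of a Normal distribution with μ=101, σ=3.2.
107.0185

We have X ~ Normal(μ=101, σ=3.2).

We want to find x such that P(X ≤ x) = 0.97.

This is the 97th percentile, which means 97% of values fall below this point.

Using the inverse CDF (quantile function):
x = F⁻¹(0.97) = 107.0185

Verification: P(X ≤ 107.0185) = 0.97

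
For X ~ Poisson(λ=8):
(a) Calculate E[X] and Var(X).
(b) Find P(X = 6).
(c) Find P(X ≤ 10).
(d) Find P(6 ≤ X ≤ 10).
(a) E[X] = 8.0000, Var(X) = 8.0000
(b) P(X = 6) = 0.122138
(c) P(X ≤ 10) = 0.815886
(d) P(6 ≤ X ≤ 10) = 0.624650

We have X ~ Poisson(λ=8).

(a) Moments:
E[X] = 8.0000
Var(X) = 8.0000
σ = √Var(X) = 2.8284

(b) Point probability using PMF:
P(X = 6) = 0.122138

(c) Cumulative probability using CDF:
P(X ≤ 10) = F(10) = 0.815886

(d) Range probability:
P(6 ≤ X ≤ 10) = P(X ≤ 10) - P(X ≤ 5)
                   = F(10) - F(5)
                   = 0.815886 - 0.191236
                   = 0.624650

This means approximately 62.5% of outcomes fall in the interval [6, 10].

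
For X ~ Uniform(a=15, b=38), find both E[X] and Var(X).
E[X] = 26.5000, Var(X) = 44.0833

We have X ~ Uniform(a=15, b=38).

For a Uniform distribution with a=15, b=38:

Expected value:
E[X] = 26.5000

Variance:
Var(X) = 44.0833

Standard deviation:
σ = √Var(X) = 6.6395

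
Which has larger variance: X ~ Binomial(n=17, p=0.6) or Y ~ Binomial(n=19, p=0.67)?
Y has larger variance (4.2009 > 4.0800)

Compute the variance for each distribution:

X ~ Binomial(n=17, p=0.6):
Var(X) = 4.0800

Y ~ Binomial(n=19, p=0.67):
Var(Y) = 4.2009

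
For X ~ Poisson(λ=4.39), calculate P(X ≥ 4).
0.638806

We have X ~ Poisson(λ=4.39).

For discrete distributions, P(X ≥ 4) = 1 - P(X ≤ 3).

P(X ≤ 3) = 0.361194
P(X ≥ 4) = 1 - 0.361194 = 0.638806

So there's approximately a 63.9% chance that X is at least 4.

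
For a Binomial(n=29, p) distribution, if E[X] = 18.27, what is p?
p = 0.63

For a Binomial(n, p) distribution:
E[X] = n × p

Given n = 29 and E[X] = 18.27:
18.27 = 29 × p
p = 18.27 / 29 = 0.63

Verification: Binomial(29, 0.63) has E[X] = 18.27 ✓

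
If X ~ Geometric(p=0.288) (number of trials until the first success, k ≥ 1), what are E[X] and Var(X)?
E[X] = 3.4722, Var(X) = 8.5841

We have X ~ Geometric(p=0.288) (number of trials until the first success, k ≥ 1).

For a Geometric distribution with p=0.288 (number of trials until the first success, k ≥ 1):

Expected value:
E[X] = 3.4722

Variance:
Var(X) = 8.5841

Standard deviation:
σ = √Var(X) = 2.9299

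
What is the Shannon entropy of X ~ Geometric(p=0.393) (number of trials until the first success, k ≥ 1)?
1.7050 nats

We have X ~ Geometric(p=0.393) (number of trials until the first success, k ≥ 1).

The Shannon entropy measures the uncertainty or information content of the distribution.

For a Geometric distribution with p=0.393 (number of trials until the first success, k ≥ 1):
H(X) = 1.7050 nats

(In bits, this would be 2.4598 bits.)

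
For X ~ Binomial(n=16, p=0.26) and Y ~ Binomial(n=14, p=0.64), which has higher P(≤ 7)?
X has higher probability (P(X ≤ 7) = 0.9660 > P(Y ≤ 7) = 0.2059)

Compute P(≤ 7) for each distribution:

X ~ Binomial(n=16, p=0.26):
P(X ≤ 7) = 0.9660

Y ~ Binomial(n=14, p=0.64):
P(Y ≤ 7) = 0.2059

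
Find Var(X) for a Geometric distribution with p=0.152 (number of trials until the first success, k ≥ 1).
36.7036

We have X ~ Geometric(p=0.152) (number of trials until the first success, k ≥ 1).

For a Geometric distribution with p=0.152 (number of trials until the first success, k ≥ 1):
Var(X) = 36.7036

The variance measures the spread of the distribution around the mean.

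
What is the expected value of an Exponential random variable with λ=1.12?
0.8929

We have X ~ Exponential(λ=1.12).

For an Exponential distribution with λ=1.12:
E[X] = 0.8929

This is the expected (average) value of X.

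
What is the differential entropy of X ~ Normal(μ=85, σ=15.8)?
4.1789 nats

We have X ~ Normal(μ=85, σ=15.8).

The differential entropy measures the uncertainty or information content of the distribution.

For a Normal distribution with μ=85, σ=15.8:
h(X) = 4.1789 nats

(In bits, this would be 6.0289 bits.)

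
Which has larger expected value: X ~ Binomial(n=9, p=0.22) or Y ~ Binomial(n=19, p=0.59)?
Y has larger mean (11.2100 > 1.9800)

Compute the expected value for each distribution:

X ~ Binomial(n=9, p=0.22):
E[X] = 1.9800

Y ~ Binomial(n=19, p=0.59):
E[Y] = 11.2100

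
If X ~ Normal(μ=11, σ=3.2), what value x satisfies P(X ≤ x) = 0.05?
5.7365

We have X ~ Normal(μ=11, σ=3.2).

We want to find x such that P(X ≤ x) = 0.05.

This is the 5th percentile, which means 5% of values fall below this point.

Using the inverse CDF (quantile function):
x = F⁻¹(0.05) = 5.7365

Verification: P(X ≤ 5.7365) = 0.05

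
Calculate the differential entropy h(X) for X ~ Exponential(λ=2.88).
-0.0578 nats

We have X ~ Exponential(λ=2.88).

The differential entropy measures the uncertainty or information content of the distribution.

For an Exponential distribution with λ=2.88:
h(X) = -0.0578 nats

(In bits, this would be -0.0834 bits.)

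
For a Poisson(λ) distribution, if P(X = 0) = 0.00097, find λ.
λ = 6.9382

For a Poisson(λ) distribution, the PMF at 0 is:
P(X = 0) = λ^0 e^(-λ) / 0! = e^(-λ)

Given P(X = 0) = 0.00097:
e^(-λ) = 0.00097
-λ = ln(0.00097)
λ = -ln(0.00097) = 6.9382

Verification: e^(-6.9382) = 0.00097 ✓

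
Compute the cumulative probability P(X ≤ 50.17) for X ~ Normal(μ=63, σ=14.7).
0.191389

We have X ~ Normal(μ=63, σ=14.7).

The CDF gives us P(X ≤ k).

Using the CDF:
P(X ≤ 50.17) = 0.191389

This means there's approximately a 19.1% chance that X is at most 50.17.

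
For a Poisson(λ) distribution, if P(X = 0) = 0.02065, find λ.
λ = 3.8800

For a Poisson(λ) distribution, the PMF at 0 is:
P(X = 0) = λ^0 e^(-λ) / 0! = e^(-λ)

Given P(X = 0) = 0.02065:
e^(-λ) = 0.02065
-λ = ln(0.02065)
λ = -ln(0.02065) = 3.8800

Verification: e^(-3.8800) = 0.02065 ✓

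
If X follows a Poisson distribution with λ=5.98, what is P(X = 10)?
0.040754

We have X ~ Poisson(λ=5.98).

For a Poisson distribution, the PMF gives us the probability of each outcome.

Using the PMF formula:
P(X = 10) = 0.040754

Rounded to 4 decimal places: 0.0408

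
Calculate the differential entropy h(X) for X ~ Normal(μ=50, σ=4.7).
2.9665 nats

We have X ~ Normal(μ=50, σ=4.7).

The differential entropy measures the uncertainty or information content of the distribution.

For a Normal distribution with μ=50, σ=4.7:
h(X) = 2.9665 nats

(In bits, this would be 4.2798 bits.)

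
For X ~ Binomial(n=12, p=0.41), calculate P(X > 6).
0.176456

We have X ~ Binomial(n=12, p=0.41).

P(X > 6) = 1 - P(X ≤ 6)
                = 1 - F(6)
                = 1 - 0.823544
                = 0.176456

So there's approximately a 17.6% chance that X exceeds 6.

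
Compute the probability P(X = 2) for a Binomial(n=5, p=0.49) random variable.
0.318495

We have X ~ Binomial(n=5, p=0.49).

For a Binomial distribution, the PMF gives us the probability of each outcome.

Using the PMF formula:
P(X = 2) = 0.318495

Rounded to 4 decimal places: 0.3185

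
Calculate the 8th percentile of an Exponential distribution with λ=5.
0.0167

We have X ~ Exponential(λ=5).

We want to find x such that P(X ≤ x) = 0.08.

This is the 8th percentile, which means 8% of values fall below this point.

Using the inverse CDF (quantile function):
x = F⁻¹(0.08) = 0.0167

Verification: P(X ≤ 0.0167) = 0.08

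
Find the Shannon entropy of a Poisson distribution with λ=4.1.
2.0998 nats

We have X ~ Poisson(λ=4.1).

The Shannon entropy measures the uncertainty or information content of the distribution.

For a Poisson distribution with λ=4.1:
H(X) = 2.0998 nats

(In bits, this would be 3.0294 bits.)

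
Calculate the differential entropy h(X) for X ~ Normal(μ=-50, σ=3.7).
2.7273 nats

We have X ~ Normal(μ=-50, σ=3.7).

The differential entropy measures the uncertainty or information content of the distribution.

For a Normal distribution with μ=-50, σ=3.7:
h(X) = 2.7273 nats

(In bits, this would be 3.9346 bits.)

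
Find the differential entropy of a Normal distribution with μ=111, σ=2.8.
2.4486 nats

We have X ~ Normal(μ=111, σ=2.8).

The differential entropy measures the uncertainty or information content of the distribution.

For a Normal distribution with μ=111, σ=2.8:
h(X) = 2.4486 nats

(In bits, this would be 3.5325 bits.)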